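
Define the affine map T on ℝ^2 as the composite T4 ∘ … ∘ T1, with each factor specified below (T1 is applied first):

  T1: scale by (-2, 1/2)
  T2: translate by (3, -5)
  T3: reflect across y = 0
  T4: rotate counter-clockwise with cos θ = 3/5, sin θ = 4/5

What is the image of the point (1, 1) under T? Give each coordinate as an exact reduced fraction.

T1 scale by (-2, 1/2): (1, 1) → (-2, 1/2)
T2 translate by (3, -5): (-2, 1/2) → (1, -9/2)
T3 reflect across y = 0: (1, -9/2) → (1, 9/2)
T4 rotate counter-clockwise with cos θ = 3/5, sin θ = 4/5: (1, 9/2) → (-3, 7/2)

T(p) = (-3, 7/2)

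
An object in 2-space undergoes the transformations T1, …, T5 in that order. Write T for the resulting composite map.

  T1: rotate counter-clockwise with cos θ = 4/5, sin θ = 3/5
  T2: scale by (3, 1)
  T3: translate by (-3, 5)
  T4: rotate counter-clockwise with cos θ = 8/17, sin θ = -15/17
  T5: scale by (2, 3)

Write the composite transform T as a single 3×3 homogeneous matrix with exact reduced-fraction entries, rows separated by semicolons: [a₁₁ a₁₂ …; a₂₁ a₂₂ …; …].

T1 = [4/5 -3/5 0; 3/5 4/5 0; 0 0 1]
T2·T1 = [12/5 -9/5 0; 3/5 4/5 0; 0 0 1]
T3·…·T1 = [12/5 -9/5 -3; 3/5 4/5 5; 0 0 1]
T4·…·T1 = [141/85 -12/85 3; -156/85 167/85 5; 0 0 1]
T5·…·T1 = [282/85 -24/85 6; -468/85 501/85 15; 0 0 1]

T = [282/85 -24/85 6; -468/85 501/85 15; 0 0 1]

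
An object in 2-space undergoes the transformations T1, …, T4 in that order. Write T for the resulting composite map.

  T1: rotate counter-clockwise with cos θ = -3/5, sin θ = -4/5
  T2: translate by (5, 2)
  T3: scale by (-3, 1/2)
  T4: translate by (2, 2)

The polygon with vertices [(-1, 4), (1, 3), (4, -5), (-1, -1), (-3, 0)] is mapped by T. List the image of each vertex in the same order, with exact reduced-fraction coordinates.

T1 rotate counter-clockwise with cos θ = -3/5, sin θ = -4/5: (-1, 4) → (19/5, -8/5); (1, 3) → (9/5, -13/5); (4, -5) → (-32/5, -1/5); (-1, -1) → (-1/5, 7/5); (-3, 0) → (9/5, 12/5)
T2 translate by (5, 2): (19/5, -8/5) → (44/5, 2/5); (9/5, -13/5) → (34/5, -3/5); (-32/5, -1/5) → (-7/5, 9/5); (-1/5, 7/5) → (24/5, 17/5); (9/5, 12/5) → (34/5, 22/5)
T3 scale by (-3, 1/2): (44/5, 2/5) → (-132/5, 1/5); (34/5, -3/5) → (-102/5, -3/10); (-7/5, 9/5) → (21/5, 9/10); (24/5, 17/5) → (-72/5, 17/10); (34/5, 22/5) → (-102/5, 11/5)
T4 translate by (2, 2): (-132/5, 1/5) → (-122/5, 11/5); (-102/5, -3/10) → (-92/5, 17/10); (21/5, 9/10) → (31/5, 29/10); (-72/5, 17/10) → (-62/5, 37/10); (-102/5, 11/5) → (-92/5, 21/5)

image vertices: (-122/5, 11/5), (-92/5, 17/10), (31/5, 29/10), (-62/5, 37/10), (-92/5, 21/5)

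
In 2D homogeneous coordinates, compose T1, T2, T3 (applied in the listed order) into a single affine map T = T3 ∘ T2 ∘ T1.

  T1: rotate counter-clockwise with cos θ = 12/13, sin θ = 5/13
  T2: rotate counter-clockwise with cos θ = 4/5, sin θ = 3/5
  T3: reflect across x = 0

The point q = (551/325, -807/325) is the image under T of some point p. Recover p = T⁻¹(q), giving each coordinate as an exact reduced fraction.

T1 = [12/13 -5/13 0; 5/13 12/13 0; 0 0 1]
T2·T1 = [33/65 -56/65 0; 56/65 33/65 0; 0 0 1]
T3·…·T1 = [-33/65 56/65 0; 56/65 33/65 0; 0 0 1]
det M = -1; M⁻¹ = [-33/65 56/65 0; 56/65 33/65 0; 0 0 1]
M⁻¹ · (551/325, -807/325)ᵀ = (-3, 1/5)ᵀ

p = (-3, 1/5)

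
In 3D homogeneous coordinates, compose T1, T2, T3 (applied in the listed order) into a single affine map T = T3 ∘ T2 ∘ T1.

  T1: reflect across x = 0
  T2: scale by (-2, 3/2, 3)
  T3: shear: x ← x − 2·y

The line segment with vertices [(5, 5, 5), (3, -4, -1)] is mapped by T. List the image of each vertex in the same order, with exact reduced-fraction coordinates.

T1 reflect across x = 0: (5, 5, 5) → (-5, 5, 5); (3, -4, -1) → (-3, -4, -1)
T2 scale by (-2, 3/2, 3): (-5, 5, 5) → (10, 15/2, 15); (-3, -4, -1) → (6, -6, -3)
T3 shear: x ← x − 2·y: (10, 15/2, 15) → (-5, 15/2, 15); (6, -6, -3) → (18, -6, -3)

image vertices: (-5, 15/2, 15), (18, -6, -3)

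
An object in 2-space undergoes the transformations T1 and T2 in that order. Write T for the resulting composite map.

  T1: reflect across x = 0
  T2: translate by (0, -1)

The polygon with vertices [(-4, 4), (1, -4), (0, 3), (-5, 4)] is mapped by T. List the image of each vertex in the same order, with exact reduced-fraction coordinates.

T1 reflect across x = 0: (-4, 4) → (4, 4); (1, -4) → (-1, -4); (0, 3) → (0, 3); (-5, 4) → (5, 4)
T2 translate by (0, -1): (4, 4) → (4, 3); (-1, -4) → (-1, -5); (0, 3) → (0, 2); (5, 4) → (5, 3)

image vertices: (4, 3), (-1, -5), (0, 2), (5, 3)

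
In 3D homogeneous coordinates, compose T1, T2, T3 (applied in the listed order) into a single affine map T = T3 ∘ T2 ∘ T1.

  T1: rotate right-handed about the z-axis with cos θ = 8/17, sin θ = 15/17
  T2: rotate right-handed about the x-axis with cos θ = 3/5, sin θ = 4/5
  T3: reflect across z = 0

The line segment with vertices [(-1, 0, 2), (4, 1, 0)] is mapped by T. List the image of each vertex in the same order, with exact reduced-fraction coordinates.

image vertices: (-8/17, -181/85, -42/85), (1, 12/5, -16/5)

T1 rotate right-handed about the z-axis with cos θ = 8/17, sin θ = 15/17: (-1, 0, 2) → (-8/17, -15/17, 2); (4, 1, 0) → (1, 4, 0)
T2 rotate right-handed about the x-axis with cos θ = 3/5, sin θ = 4/5: (-8/17, -15/17, 2) → (-8/17, -181/85, 42/85); (1, 4, 0) → (1, 12/5, 16/5)
T3 reflect across z = 0: (-8/17, -181/85, 42/85) → (-8/17, -181/85, -42/85); (1, 12/5, 16/5) → (1, 12/5, -16/5)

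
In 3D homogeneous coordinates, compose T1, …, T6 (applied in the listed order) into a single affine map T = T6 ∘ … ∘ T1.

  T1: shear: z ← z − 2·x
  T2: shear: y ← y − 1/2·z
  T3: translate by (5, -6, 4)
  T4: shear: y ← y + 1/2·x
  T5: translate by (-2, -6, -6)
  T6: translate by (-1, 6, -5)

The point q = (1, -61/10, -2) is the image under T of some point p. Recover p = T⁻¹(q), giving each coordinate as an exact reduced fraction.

p = (-1, 2/5, 3)

T1 = [1 0 0 0; 0 1 0 0; -2 0 1 0; 0 0 0 1]
T2·T1 = [1 0 0 0; 1 1 -1/2 0; -2 0 1 0; 0 0 0 1]
T3·…·T1 = [1 0 0 5; 1 1 -1/2 -6; -2 0 1 4; 0 0 0 1]
T4·…·T1 = [1 0 0 5; 3/2 1 -1/2 -7/2; -2 0 1 4; 0 0 0 1]
T5·…·T1 = [1 0 0 3; 3/2 1 -1/2 -19/2; -2 0 1 -2; 0 0 0 1]
T6·…·T1 = [1 0 0 2; 3/2 1 -1/2 -7/2; -2 0 1 -7; 0 0 0 1]
det M = 1; M⁻¹ = [1 0 0 -2; -1/2 1 1/2 8; 2 0 1 3; 0 0 0 1]
M⁻¹ · (1, -61/10, -2)ᵀ = (-1, 2/5, 3)ᵀ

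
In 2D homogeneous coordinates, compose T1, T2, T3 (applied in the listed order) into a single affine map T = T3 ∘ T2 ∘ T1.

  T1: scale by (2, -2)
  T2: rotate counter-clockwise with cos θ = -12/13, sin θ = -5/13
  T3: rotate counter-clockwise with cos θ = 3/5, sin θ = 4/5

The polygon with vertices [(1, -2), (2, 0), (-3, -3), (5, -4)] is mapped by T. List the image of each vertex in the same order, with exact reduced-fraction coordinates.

T1 scale by (2, -2): (1, -2) → (2, 4); (2, 0) → (4, 0); (-3, -3) → (-6, 6); (5, -4) → (10, 8)
T2 rotate counter-clockwise with cos θ = -12/13, sin θ = -5/13: (2, 4) → (-4/13, -58/13); (4, 0) → (-48/13, -20/13); (-6, 6) → (102/13, -42/13); (10, 8) → (-80/13, -146/13)
T3 rotate counter-clockwise with cos θ = 3/5, sin θ = 4/5: (-4/13, -58/13) → (44/13, -38/13); (-48/13, -20/13) → (-64/65, -252/65); (102/13, -42/13) → (474/65, 282/65); (-80/13, -146/13) → (344/65, -758/65)

image vertices: (44/13, -38/13), (-64/65, -252/65), (474/65, 282/65), (344/65, -758/65)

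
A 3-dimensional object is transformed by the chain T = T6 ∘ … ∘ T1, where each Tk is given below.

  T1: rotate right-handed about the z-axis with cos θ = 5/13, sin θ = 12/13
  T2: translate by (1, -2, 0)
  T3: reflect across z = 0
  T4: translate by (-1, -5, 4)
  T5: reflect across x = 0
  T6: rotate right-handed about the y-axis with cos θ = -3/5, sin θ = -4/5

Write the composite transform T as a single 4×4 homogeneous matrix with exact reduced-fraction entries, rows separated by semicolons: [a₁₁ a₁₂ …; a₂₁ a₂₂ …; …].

T = [3/13 -36/65 4/5 -16/5; 12/13 5/13 0 -7; -4/13 48/65 3/5 -12/5; 0 0 0 1]

T1 = [5/13 -12/13 0 0; 12/13 5/13 0 0; 0 0 1 0; 0 0 0 1]
T2·T1 = [5/13 -12/13 0 1; 12/13 5/13 0 -2; 0 0 1 0; 0 0 0 1]
T3·…·T1 = [5/13 -12/13 0 1; 12/13 5/13 0 -2; 0 0 -1 0; 0 0 0 1]
T4·…·T1 = [5/13 -12/13 0 0; 12/13 5/13 0 -7; 0 0 -1 4; 0 0 0 1]
T5·…·T1 = [-5/13 12/13 0 0; 12/13 5/13 0 -7; 0 0 -1 4; 0 0 0 1]
T6·…·T1 = [3/13 -36/65 4/5 -16/5; 12/13 5/13 0 -7; -4/13 48/65 3/5 -12/5; 0 0 0 1]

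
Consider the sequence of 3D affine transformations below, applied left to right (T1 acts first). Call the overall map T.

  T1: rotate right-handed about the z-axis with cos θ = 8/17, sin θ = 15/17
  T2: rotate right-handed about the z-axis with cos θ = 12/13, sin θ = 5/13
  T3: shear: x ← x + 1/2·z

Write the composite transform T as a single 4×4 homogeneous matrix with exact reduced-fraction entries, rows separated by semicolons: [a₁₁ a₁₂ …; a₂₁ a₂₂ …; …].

T1 = [8/17 -15/17 0 0; 15/17 8/17 0 0; 0 0 1 0; 0 0 0 1]
T2·T1 = [21/221 -220/221 0 0; 220/221 21/221 0 0; 0 0 1 0; 0 0 0 1]
T3·…·T1 = [21/221 -220/221 1/2 0; 220/221 21/221 0 0; 0 0 1 0; 0 0 0 1]

T = [21/221 -220/221 1/2 0; 220/221 21/221 0 0; 0 0 1 0; 0 0 0 1]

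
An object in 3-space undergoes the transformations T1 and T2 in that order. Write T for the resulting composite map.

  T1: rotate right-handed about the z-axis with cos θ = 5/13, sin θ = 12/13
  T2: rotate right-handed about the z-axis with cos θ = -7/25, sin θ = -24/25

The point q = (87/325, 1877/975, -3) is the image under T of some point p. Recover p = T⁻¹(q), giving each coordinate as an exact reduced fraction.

T1 = [5/13 -12/13 0 0; 12/13 5/13 0 0; 0 0 1 0; 0 0 0 1]
T2·T1 = [253/325 204/325 0 0; -204/325 253/325 0 0; 0 0 1 0; 0 0 0 1]
det M = 1; M⁻¹ = [253/325 -204/325 0 0; 204/325 253/325 0 0; 0 0 1 0; 0 0 0 1]
M⁻¹ · (87/325, 1877/975, -3)ᵀ = (-1, 5/3, -3)ᵀ

p = (-1, 5/3, -3)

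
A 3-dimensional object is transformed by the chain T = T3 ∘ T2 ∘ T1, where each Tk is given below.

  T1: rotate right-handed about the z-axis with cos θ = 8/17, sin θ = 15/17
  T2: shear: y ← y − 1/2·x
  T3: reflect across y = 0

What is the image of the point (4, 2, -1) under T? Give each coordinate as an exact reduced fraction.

T1 rotate right-handed about the z-axis with cos θ = 8/17, sin θ = 15/17: (4, 2, -1) → (2/17, 76/17, -1)
T2 shear: y ← y − 1/2·x: (2/17, 76/17, -1) → (2/17, 75/17, -1)
T3 reflect across y = 0: (2/17, 75/17, -1) → (2/17, -75/17, -1)

T(p) = (2/17, -75/17, -1)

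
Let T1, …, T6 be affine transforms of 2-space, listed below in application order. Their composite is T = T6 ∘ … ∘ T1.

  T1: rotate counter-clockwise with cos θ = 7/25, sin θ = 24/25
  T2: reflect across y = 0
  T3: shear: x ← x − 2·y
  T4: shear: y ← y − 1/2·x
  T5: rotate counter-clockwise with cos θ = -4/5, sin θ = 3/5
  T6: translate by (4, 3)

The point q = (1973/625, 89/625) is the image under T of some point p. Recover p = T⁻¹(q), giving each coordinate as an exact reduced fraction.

p = (-6/5, -4)

T1 = [7/25 -24/25 0; 24/25 7/25 0; 0 0 1]
T2·T1 = [7/25 -24/25 0; -24/25 -7/25 0; 0 0 1]
T3·…·T1 = [11/5 -2/5 0; -24/25 -7/25 0; 0 0 1]
T4·…·T1 = [11/5 -2/5 0; -103/50 -2/25 0; 0 0 1]
T5·…·T1 = [-131/250 46/125 0; 371/125 -22/125 0; 0 0 1]
T6·…·T1 = [-131/250 46/125 4; 371/125 -22/125 3; 0 0 1]
det M = -1; M⁻¹ = [22/125 46/125 -226/125; 371/125 131/250 -3361/250; 0 0 1]
M⁻¹ · (1973/625, 89/625)ᵀ = (-6/5, -4)ᵀ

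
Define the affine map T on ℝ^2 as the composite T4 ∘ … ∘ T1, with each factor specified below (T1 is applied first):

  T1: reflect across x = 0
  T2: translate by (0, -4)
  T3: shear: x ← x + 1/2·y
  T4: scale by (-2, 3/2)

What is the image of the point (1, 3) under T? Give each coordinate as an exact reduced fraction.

T(p) = (3, -3/2)

T1 reflect across x = 0: (1, 3) → (-1, 3)
T2 translate by (0, -4): (-1, 3) → (-1, -1)
T3 shear: x ← x + 1/2·y: (-1, -1) → (-3/2, -1)
T4 scale by (-2, 3/2): (-3/2, -1) → (3, -3/2)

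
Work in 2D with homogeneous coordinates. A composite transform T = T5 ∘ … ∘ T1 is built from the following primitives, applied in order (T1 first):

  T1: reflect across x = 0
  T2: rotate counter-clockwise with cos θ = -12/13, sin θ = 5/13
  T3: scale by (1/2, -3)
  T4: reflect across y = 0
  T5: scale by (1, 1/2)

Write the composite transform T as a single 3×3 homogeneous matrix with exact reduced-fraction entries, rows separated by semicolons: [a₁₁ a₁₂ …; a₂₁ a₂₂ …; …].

T1 = [-1 0 0; 0 1 0; 0 0 1]
T2·T1 = [12/13 -5/13 0; -5/13 -12/13 0; 0 0 1]
T3·…·T1 = [6/13 -5/26 0; 15/13 36/13 0; 0 0 1]
T4·…·T1 = [6/13 -5/26 0; -15/13 -36/13 0; 0 0 1]
T5·…·T1 = [6/13 -5/26 0; -15/26 -18/13 0; 0 0 1]

T = [6/13 -5/26 0; -15/26 -18/13 0; 0 0 1]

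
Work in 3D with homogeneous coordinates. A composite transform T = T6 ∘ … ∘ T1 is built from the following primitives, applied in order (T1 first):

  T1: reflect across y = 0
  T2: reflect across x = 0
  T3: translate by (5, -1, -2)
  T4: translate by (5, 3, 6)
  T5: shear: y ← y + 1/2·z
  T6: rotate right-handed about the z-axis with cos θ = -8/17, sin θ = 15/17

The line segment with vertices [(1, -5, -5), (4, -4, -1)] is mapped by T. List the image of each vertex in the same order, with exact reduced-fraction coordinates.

T1 reflect across y = 0: (1, -5, -5) → (1, 5, -5); (4, -4, -1) → (4, 4, -1)
T2 reflect across x = 0: (1, 5, -5) → (-1, 5, -5); (4, 4, -1) → (-4, 4, -1)
T3 translate by (5, -1, -2): (-1, 5, -5) → (4, 4, -7); (-4, 4, -1) → (1, 3, -3)
T4 translate by (5, 3, 6): (4, 4, -7) → (9, 7, -1); (1, 3, -3) → (6, 6, 3)
T5 shear: y ← y + 1/2·z: (9, 7, -1) → (9, 13/2, -1); (6, 6, 3) → (6, 15/2, 3)
T6 rotate right-handed about the z-axis with cos θ = -8/17, sin θ = 15/17: (9, 13/2, -1) → (-339/34, 83/17, -1); (6, 15/2, 3) → (-321/34, 30/17, 3)

image vertices: (-339/34, 83/17, -1), (-321/34, 30/17, 3)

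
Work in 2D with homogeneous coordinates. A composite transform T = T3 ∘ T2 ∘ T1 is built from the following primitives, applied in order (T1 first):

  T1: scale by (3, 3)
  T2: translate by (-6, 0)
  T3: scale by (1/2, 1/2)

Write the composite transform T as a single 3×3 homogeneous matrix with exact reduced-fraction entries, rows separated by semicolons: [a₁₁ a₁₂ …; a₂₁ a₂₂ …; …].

T1 = [3 0 0; 0 3 0; 0 0 1]
T2·T1 = [3 0 -6; 0 3 0; 0 0 1]
T3·…·T1 = [3/2 0 -3; 0 3/2 0; 0 0 1]

T = [3/2 0 -3; 0 3/2 0; 0 0 1]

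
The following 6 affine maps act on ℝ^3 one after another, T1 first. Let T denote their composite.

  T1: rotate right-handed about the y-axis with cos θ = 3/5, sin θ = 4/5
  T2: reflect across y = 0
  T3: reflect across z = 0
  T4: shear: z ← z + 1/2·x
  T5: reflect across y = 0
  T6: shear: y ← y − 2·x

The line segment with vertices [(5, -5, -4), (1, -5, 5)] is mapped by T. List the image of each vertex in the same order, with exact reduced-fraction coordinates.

image vertices: (-1/5, -23/5, 63/10), (23/5, -71/5, 1/10)

T1 rotate right-handed about the y-axis with cos θ = 3/5, sin θ = 4/5: (5, -5, -4) → (-1/5, -5, -32/5); (1, -5, 5) → (23/5, -5, 11/5)
T2 reflect across y = 0: (-1/5, -5, -32/5) → (-1/5, 5, -32/5); (23/5, -5, 11/5) → (23/5, 5, 11/5)
T3 reflect across z = 0: (-1/5, 5, -32/5) → (-1/5, 5, 32/5); (23/5, 5, 11/5) → (23/5, 5, -11/5)
T4 shear: z ← z + 1/2·x: (-1/5, 5, 32/5) → (-1/5, 5, 63/10); (23/5, 5, -11/5) → (23/5, 5, 1/10)
T5 reflect across y = 0: (-1/5, 5, 63/10) → (-1/5, -5, 63/10); (23/5, 5, 1/10) → (23/5, -5, 1/10)
T6 shear: y ← y − 2·x: (-1/5, -5, 63/10) → (-1/5, -23/5, 63/10); (23/5, -5, 1/10) → (23/5, -71/5, 1/10)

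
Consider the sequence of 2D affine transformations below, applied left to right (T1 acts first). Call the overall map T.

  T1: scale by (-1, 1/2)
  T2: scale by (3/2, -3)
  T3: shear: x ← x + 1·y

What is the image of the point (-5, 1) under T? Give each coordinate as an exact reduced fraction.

T(p) = (6, -3/2)

T1 scale by (-1, 1/2): (-5, 1) → (5, 1/2)
T2 scale by (3/2, -3): (5, 1/2) → (15/2, -3/2)
T3 shear: x ← x + 1·y: (15/2, -3/2) → (6, -3/2)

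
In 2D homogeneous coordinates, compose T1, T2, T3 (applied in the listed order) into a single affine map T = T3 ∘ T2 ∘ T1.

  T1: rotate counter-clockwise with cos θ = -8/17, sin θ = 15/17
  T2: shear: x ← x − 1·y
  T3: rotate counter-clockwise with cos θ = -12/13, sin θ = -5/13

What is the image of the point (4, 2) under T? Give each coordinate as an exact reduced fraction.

T1 rotate counter-clockwise with cos θ = -8/17, sin θ = 15/17: (4, 2) → (-62/17, 44/17)
T2 shear: x ← x − 1·y: (-62/17, 44/17) → (-106/17, 44/17)
T3 rotate counter-clockwise with cos θ = -12/13, sin θ = -5/13: (-106/17, 44/17) → (1492/221, 2/221)

T(p) = (1492/221, 2/221)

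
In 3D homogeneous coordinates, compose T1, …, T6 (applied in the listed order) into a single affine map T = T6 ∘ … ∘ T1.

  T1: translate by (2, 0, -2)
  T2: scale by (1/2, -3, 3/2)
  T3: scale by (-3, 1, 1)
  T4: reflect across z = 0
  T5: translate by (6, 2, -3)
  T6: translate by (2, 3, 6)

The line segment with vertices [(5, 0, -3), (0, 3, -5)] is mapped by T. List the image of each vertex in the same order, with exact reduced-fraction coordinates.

image vertices: (-5/2, 5, 21/2), (5, -4, 27/2)

T1 translate by (2, 0, -2): (5, 0, -3) → (7, 0, -5); (0, 3, -5) → (2, 3, -7)
T2 scale by (1/2, -3, 3/2): (7, 0, -5) → (7/2, 0, -15/2); (2, 3, -7) → (1, -9, -21/2)
T3 scale by (-3, 1, 1): (7/2, 0, -15/2) → (-21/2, 0, -15/2); (1, -9, -21/2) → (-3, -9, -21/2)
T4 reflect across z = 0: (-21/2, 0, -15/2) → (-21/2, 0, 15/2); (-3, -9, -21/2) → (-3, -9, 21/2)
T5 translate by (6, 2, -3): (-21/2, 0, 15/2) → (-9/2, 2, 9/2); (-3, -9, 21/2) → (3, -7, 15/2)
T6 translate by (2, 3, 6): (-9/2, 2, 9/2) → (-5/2, 5, 21/2); (3, -7, 15/2) → (5, -4, 27/2)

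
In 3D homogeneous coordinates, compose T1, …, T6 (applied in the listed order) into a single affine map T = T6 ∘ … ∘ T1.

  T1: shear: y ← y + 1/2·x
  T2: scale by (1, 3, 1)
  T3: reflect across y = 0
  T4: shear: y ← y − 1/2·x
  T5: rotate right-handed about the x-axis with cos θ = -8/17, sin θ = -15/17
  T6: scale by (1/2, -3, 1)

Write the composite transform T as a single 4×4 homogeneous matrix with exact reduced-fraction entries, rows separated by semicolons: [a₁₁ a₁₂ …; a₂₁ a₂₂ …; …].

T = [1/2 0 0 0; -48/17 -72/17 -45/17 0; 30/17 45/17 -8/17 0; 0 0 0 1]

T1 = [1 0 0 0; 1/2 1 0 0; 0 0 1 0; 0 0 0 1]
T2·T1 = [1 0 0 0; 3/2 3 0 0; 0 0 1 0; 0 0 0 1]
T3·…·T1 = [1 0 0 0; -3/2 -3 0 0; 0 0 1 0; 0 0 0 1]
T4·…·T1 = [1 0 0 0; -2 -3 0 0; 0 0 1 0; 0 0 0 1]
T5·…·T1 = [1 0 0 0; 16/17 24/17 15/17 0; 30/17 45/17 -8/17 0; 0 0 0 1]
T6·…·T1 = [1/2 0 0 0; -48/17 -72/17 -45/17 0; 30/17 45/17 -8/17 0; 0 0 0 1]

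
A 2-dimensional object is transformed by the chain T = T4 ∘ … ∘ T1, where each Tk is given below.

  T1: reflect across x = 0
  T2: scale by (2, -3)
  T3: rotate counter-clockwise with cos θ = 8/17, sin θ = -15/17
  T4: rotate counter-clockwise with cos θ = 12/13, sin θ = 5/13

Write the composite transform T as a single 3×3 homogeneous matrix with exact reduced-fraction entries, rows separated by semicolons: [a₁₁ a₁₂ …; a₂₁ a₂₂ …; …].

T1 = [-1 0 0; 0 1 0; 0 0 1]
T2·T1 = [-2 0 0; 0 -3 0; 0 0 1]
T3·…·T1 = [-16/17 -45/17 0; 30/17 -24/17 0; 0 0 1]
T4·…·T1 = [-342/221 -420/221 0; 280/221 -513/221 0; 0 0 1]

T = [-342/221 -420/221 0; 280/221 -513/221 0; 0 0 1]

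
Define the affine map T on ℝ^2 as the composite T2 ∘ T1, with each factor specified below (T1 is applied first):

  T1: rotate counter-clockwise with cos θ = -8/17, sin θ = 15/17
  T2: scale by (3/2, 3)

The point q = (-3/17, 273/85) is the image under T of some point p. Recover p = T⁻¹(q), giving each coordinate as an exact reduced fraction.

p = (1, -2/5)

T1 = [-8/17 -15/17 0; 15/17 -8/17 0; 0 0 1]
T2·T1 = [-12/17 -45/34 0; 45/17 -24/17 0; 0 0 1]
det M = 9/2; M⁻¹ = [-16/51 5/17 0; -10/17 -8/51 0; 0 0 1]
M⁻¹ · (-3/17, 273/85)ᵀ = (1, -2/5)ᵀ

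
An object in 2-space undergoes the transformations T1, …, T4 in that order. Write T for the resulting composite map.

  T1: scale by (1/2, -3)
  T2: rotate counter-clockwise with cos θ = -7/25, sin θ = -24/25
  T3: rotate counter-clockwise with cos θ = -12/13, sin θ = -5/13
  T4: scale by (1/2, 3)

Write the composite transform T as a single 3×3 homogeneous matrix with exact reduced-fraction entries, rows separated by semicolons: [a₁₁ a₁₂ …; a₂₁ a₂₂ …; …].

T1 = [1/2 0 0; 0 -3 0; 0 0 1]
T2·T1 = [-7/50 -72/25 0; -12/25 21/25 0; 0 0 1]
T3·…·T1 = [-18/325 969/325 0; 323/650 108/325 0; 0 0 1]
T4·…·T1 = [-9/325 969/650 0; 969/650 324/325 0; 0 0 1]

T = [-9/325 969/650 0; 969/650 324/325 0; 0 0 1]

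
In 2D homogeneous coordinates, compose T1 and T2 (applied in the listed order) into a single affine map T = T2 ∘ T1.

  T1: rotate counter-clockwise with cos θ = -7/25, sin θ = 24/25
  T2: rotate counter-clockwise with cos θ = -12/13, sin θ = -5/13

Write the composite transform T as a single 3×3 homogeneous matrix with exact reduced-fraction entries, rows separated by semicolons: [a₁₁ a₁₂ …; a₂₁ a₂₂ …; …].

T1 = [-7/25 -24/25 0; 24/25 -7/25 0; 0 0 1]
T2·T1 = [204/325 253/325 0; -253/325 204/325 0; 0 0 1]

T = [204/325 253/325 0; -253/325 204/325 0; 0 0 1]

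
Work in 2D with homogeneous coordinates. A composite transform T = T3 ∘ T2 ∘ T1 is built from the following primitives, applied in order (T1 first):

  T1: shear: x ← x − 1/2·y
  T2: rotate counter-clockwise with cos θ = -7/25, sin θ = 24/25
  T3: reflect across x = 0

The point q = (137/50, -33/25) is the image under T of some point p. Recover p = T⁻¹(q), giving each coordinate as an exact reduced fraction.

T1 = [1 -1/2 0; 0 1 0; 0 0 1]
T2·T1 = [-7/25 -41/50 0; 24/25 -19/25 0; 0 0 1]
T3·…·T1 = [7/25 41/50 0; 24/25 -19/25 0; 0 0 1]
det M = -1; M⁻¹ = [19/25 41/50 0; 24/25 -7/25 0; 0 0 1]
M⁻¹ · (137/50, -33/25)ᵀ = (1, 3)ᵀ

p = (1, 3)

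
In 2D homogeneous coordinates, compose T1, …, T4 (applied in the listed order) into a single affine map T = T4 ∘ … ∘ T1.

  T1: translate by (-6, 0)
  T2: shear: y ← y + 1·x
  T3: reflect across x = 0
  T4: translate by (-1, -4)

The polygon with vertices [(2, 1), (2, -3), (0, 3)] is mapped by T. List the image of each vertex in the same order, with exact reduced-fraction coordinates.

T1 translate by (-6, 0): (2, 1) → (-4, 1); (2, -3) → (-4, -3); (0, 3) → (-6, 3)
T2 shear: y ← y + 1·x: (-4, 1) → (-4, -3); (-4, -3) → (-4, -7); (-6, 3) → (-6, -3)
T3 reflect across x = 0: (-4, -3) → (4, -3); (-4, -7) → (4, -7); (-6, -3) → (6, -3)
T4 translate by (-1, -4): (4, -3) → (3, -7); (4, -7) → (3, -11); (6, -3) → (5, -7)

image vertices: (3, -7), (3, -11), (5, -7)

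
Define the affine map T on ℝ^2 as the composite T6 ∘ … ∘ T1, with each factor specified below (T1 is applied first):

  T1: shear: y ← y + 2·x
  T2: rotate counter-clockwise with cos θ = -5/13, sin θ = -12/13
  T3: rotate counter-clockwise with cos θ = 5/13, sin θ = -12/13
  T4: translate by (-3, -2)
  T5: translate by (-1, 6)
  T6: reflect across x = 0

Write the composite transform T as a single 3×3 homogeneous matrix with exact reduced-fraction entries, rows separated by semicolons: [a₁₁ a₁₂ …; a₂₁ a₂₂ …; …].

T = [1 0 4; -2 -1 4; 0 0 1]

T1 = [1 0 0; 2 1 0; 0 0 1]
T2·T1 = [19/13 12/13 0; -22/13 -5/13 0; 0 0 1]
T3·…·T1 = [-1 0 0; -2 -1 0; 0 0 1]
T4·…·T1 = [-1 0 -3; -2 -1 -2; 0 0 1]
T5·…·T1 = [-1 0 -4; -2 -1 4; 0 0 1]
T6·…·T1 = [1 0 4; -2 -1 4; 0 0 1]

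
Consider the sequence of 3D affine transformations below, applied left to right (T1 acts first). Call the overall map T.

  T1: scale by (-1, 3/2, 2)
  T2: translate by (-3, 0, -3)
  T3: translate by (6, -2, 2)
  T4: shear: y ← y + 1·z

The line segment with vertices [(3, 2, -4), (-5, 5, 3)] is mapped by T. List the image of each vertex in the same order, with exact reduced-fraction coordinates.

image vertices: (0, -8, -9), (8, 21/2, 5)

T1 scale by (-1, 3/2, 2): (3, 2, -4) → (-3, 3, -8); (-5, 5, 3) → (5, 15/2, 6)
T2 translate by (-3, 0, -3): (-3, 3, -8) → (-6, 3, -11); (5, 15/2, 6) → (2, 15/2, 3)
T3 translate by (6, -2, 2): (-6, 3, -11) → (0, 1, -9); (2, 15/2, 3) → (8, 11/2, 5)
T4 shear: y ← y + 1·z: (0, 1, -9) → (0, -8, -9); (8, 11/2, 5) → (8, 21/2, 5)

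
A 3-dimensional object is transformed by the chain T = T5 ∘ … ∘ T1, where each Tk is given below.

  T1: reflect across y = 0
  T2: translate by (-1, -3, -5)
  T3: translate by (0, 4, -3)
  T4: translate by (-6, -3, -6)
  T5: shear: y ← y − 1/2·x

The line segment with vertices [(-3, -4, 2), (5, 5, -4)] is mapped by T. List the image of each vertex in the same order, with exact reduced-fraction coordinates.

T1 reflect across y = 0: (-3, -4, 2) → (-3, 4, 2); (5, 5, -4) → (5, -5, -4)
T2 translate by (-1, -3, -5): (-3, 4, 2) → (-4, 1, -3); (5, -5, -4) → (4, -8, -9)
T3 translate by (0, 4, -3): (-4, 1, -3) → (-4, 5, -6); (4, -8, -9) → (4, -4, -12)
T4 translate by (-6, -3, -6): (-4, 5, -6) → (-10, 2, -12); (4, -4, -12) → (-2, -7, -18)
T5 shear: y ← y − 1/2·x: (-10, 2, -12) → (-10, 7, -12); (-2, -7, -18) → (-2, -6, -18)

image vertices: (-10, 7, -12), (-2, -6, -18)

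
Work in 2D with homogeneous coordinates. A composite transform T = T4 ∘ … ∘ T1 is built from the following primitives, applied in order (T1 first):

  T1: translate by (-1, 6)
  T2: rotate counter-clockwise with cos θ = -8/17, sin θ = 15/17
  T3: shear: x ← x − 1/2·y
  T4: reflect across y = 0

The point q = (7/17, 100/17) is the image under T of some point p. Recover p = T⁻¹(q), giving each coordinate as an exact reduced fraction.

p = (-3, -1)

T1 = [1 0 -1; 0 1 6; 0 0 1]
T2·T1 = [-8/17 -15/17 -82/17; 15/17 -8/17 -63/17; 0 0 1]
T3·…·T1 = [-31/34 -11/17 -101/34; 15/17 -8/17 -63/17; 0 0 1]
T4·…·T1 = [-31/34 -11/17 -101/34; -15/17 8/17 63/17; 0 0 1]
det M = -1; M⁻¹ = [-8/17 -11/17 1; -15/17 31/34 -6; 0 0 1]
M⁻¹ · (7/17, 100/17)ᵀ = (-3, -1)ᵀ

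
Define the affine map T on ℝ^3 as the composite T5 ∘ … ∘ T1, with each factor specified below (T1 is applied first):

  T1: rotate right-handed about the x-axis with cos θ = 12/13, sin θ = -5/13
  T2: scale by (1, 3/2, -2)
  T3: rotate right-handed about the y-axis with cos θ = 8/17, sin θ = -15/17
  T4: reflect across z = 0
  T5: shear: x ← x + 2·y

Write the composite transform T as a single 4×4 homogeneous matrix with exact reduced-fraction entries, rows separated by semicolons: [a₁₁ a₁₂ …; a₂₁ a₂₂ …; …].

T1 = [1 0 0 0; 0 12/13 5/13 0; 0 -5/13 12/13 0; 0 0 0 1]
T2·T1 = [1 0 0 0; 0 18/13 15/26 0; 0 10/13 -24/13 0; 0 0 0 1]
T3·…·T1 = [8/17 -150/221 360/221 0; 0 18/13 15/26 0; 15/17 80/221 -192/221 0; 0 0 0 1]
T4·…·T1 = [8/17 -150/221 360/221 0; 0 18/13 15/26 0; -15/17 -80/221 192/221 0; 0 0 0 1]
T5·…·T1 = [8/17 462/221 615/221 0; 0 18/13 15/26 0; -15/17 -80/221 192/221 0; 0 0 0 1]

T = [8/17 462/221 615/221 0; 0 18/13 15/26 0; -15/17 -80/221 192/221 0; 0 0 0 1]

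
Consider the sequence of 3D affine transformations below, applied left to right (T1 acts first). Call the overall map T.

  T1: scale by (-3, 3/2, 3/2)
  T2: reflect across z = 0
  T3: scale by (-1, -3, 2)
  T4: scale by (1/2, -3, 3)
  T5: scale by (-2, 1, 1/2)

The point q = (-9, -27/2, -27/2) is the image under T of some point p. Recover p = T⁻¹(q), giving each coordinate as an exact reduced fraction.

p = (3, -1, 3)

T1 = [-3 0 0 0; 0 3/2 0 0; 0 0 3/2 0; 0 0 0 1]
T2·T1 = [-3 0 0 0; 0 3/2 0 0; 0 0 -3/2 0; 0 0 0 1]
T3·…·T1 = [3 0 0 0; 0 -9/2 0 0; 0 0 -3 0; 0 0 0 1]
T4·…·T1 = [3/2 0 0 0; 0 27/2 0 0; 0 0 -9 0; 0 0 0 1]
T5·…·T1 = [-3 0 0 0; 0 27/2 0 0; 0 0 -9/2 0; 0 0 0 1]
det M = 729/4; M⁻¹ = [-1/3 0 0 0; 0 2/27 0 0; 0 0 -2/9 0; 0 0 0 1]
M⁻¹ · (-9, -27/2, -27/2)ᵀ = (3, -1, 3)ᵀ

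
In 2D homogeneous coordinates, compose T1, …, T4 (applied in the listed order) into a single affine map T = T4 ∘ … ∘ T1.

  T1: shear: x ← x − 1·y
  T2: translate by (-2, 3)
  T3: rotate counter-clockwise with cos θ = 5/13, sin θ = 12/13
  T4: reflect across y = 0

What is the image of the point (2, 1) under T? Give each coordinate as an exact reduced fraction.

T(p) = (-53/13, -8/13)

T1 shear: x ← x − 1·y: (2, 1) → (1, 1)
T2 translate by (-2, 3): (1, 1) → (-1, 4)
T3 rotate counter-clockwise with cos θ = 5/13, sin θ = 12/13: (-1, 4) → (-53/13, 8/13)
T4 reflect across y = 0: (-53/13, 8/13) → (-53/13, -8/13)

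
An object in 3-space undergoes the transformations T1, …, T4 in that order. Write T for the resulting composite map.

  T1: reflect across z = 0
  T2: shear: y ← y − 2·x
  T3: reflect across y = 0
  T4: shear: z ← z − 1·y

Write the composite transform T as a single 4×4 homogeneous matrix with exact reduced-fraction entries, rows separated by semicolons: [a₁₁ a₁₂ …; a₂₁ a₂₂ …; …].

T1 = [1 0 0 0; 0 1 0 0; 0 0 -1 0; 0 0 0 1]
T2·T1 = [1 0 0 0; -2 1 0 0; 0 0 -1 0; 0 0 0 1]
T3·…·T1 = [1 0 0 0; 2 -1 0 0; 0 0 -1 0; 0 0 0 1]
T4·…·T1 = [1 0 0 0; 2 -1 0 0; -2 1 -1 0; 0 0 0 1]

T = [1 0 0 0; 2 -1 0 0; -2 1 -1 0; 0 0 0 1]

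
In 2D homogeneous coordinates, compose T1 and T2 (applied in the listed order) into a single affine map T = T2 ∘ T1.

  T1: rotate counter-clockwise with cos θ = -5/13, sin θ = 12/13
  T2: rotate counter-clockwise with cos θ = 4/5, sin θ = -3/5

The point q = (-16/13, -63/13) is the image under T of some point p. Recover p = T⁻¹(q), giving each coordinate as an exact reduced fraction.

T1 = [-5/13 -12/13 0; 12/13 -5/13 0; 0 0 1]
T2·T1 = [16/65 -63/65 0; 63/65 16/65 0; 0 0 1]
det M = 1; M⁻¹ = [16/65 63/65 0; -63/65 16/65 0; 0 0 1]
M⁻¹ · (-16/13, -63/13)ᵀ = (-5, 0)ᵀ

p = (-5, 0)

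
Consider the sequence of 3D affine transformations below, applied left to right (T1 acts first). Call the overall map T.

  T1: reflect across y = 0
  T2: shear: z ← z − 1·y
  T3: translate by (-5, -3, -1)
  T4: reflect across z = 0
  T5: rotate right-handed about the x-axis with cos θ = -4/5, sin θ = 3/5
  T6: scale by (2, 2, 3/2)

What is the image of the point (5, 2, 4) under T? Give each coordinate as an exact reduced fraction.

T1 reflect across y = 0: (5, 2, 4) → (5, -2, 4)
T2 shear: z ← z − 1·y: (5, -2, 4) → (5, -2, 6)
T3 translate by (-5, -3, -1): (5, -2, 6) → (0, -5, 5)
T4 reflect across z = 0: (0, -5, 5) → (0, -5, -5)
T5 rotate right-handed about the x-axis with cos θ = -4/5, sin θ = 3/5: (0, -5, -5) → (0, 7, 1)
T6 scale by (2, 2, 3/2): (0, 7, 1) → (0, 14, 3/2)

T(p) = (0, 14, 3/2)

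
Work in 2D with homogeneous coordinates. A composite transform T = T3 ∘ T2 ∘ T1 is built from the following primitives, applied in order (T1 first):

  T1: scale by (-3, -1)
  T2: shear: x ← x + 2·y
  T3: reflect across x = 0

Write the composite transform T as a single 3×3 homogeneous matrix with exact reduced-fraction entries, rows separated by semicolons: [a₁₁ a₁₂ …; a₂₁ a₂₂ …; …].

T1 = [-3 0 0; 0 -1 0; 0 0 1]
T2·T1 = [-3 -2 0; 0 -1 0; 0 0 1]
T3·…·T1 = [3 2 0; 0 -1 0; 0 0 1]

T = [3 2 0; 0 -1 0; 0 0 1]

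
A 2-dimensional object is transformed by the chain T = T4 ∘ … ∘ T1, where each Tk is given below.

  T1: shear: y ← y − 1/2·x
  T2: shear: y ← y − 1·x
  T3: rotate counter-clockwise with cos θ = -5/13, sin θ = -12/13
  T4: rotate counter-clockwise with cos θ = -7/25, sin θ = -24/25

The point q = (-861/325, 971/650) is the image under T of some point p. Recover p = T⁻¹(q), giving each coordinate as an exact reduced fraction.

p = (3, 5)

T1 = [1 0 0; -1/2 1 0; 0 0 1]
T2·T1 = [1 0 0; -3/2 1 0; 0 0 1]
T3·…·T1 = [-23/13 12/13 0; -9/26 -5/13 0; 0 0 1]
T4·…·T1 = [53/325 -204/325 0; 1167/650 -253/325 0; 0 0 1]
det M = 1; M⁻¹ = [-253/325 204/325 0; -1167/650 53/325 0; 0 0 1]
M⁻¹ · (-861/325, 971/650)ᵀ = (3, 5)ᵀ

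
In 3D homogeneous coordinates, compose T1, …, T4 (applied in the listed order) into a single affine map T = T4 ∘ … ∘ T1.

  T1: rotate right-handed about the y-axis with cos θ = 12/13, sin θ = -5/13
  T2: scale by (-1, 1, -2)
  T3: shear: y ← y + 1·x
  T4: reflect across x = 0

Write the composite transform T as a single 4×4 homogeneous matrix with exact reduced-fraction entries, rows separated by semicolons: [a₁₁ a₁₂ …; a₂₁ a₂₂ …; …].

T1 = [12/13 0 -5/13 0; 0 1 0 0; 5/13 0 12/13 0; 0 0 0 1]
T2·T1 = [-12/13 0 5/13 0; 0 1 0 0; -10/13 0 -24/13 0; 0 0 0 1]
T3·…·T1 = [-12/13 0 5/13 0; -12/13 1 5/13 0; -10/13 0 -24/13 0; 0 0 0 1]
T4·…·T1 = [12/13 0 -5/13 0; -12/13 1 5/13 0; -10/13 0 -24/13 0; 0 0 0 1]

T = [12/13 0 -5/13 0; -12/13 1 5/13 0; -10/13 0 -24/13 0; 0 0 0 1]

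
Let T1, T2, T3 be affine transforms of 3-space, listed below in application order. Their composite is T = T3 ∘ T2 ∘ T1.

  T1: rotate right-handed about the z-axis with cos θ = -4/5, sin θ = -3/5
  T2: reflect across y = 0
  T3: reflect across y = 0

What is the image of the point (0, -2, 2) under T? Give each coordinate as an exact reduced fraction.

T(p) = (-6/5, 8/5, 2)

T1 rotate right-handed about the z-axis with cos θ = -4/5, sin θ = -3/5: (0, -2, 2) → (-6/5, 8/5, 2)
T2 reflect across y = 0: (-6/5, 8/5, 2) → (-6/5, -8/5, 2)
T3 reflect across y = 0: (-6/5, -8/5, 2) → (-6/5, 8/5, 2)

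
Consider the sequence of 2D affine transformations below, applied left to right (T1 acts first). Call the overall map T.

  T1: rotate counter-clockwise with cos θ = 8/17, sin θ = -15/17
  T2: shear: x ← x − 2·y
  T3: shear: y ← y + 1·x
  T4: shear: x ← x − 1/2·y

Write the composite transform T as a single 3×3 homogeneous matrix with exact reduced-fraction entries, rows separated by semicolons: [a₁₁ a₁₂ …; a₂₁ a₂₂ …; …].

T1 = [8/17 15/17 0; -15/17 8/17 0; 0 0 1]
T2·T1 = [38/17 -1/17 0; -15/17 8/17 0; 0 0 1]
T3·…·T1 = [38/17 -1/17 0; 23/17 7/17 0; 0 0 1]
T4·…·T1 = [53/34 -9/34 0; 23/17 7/17 0; 0 0 1]

T = [53/34 -9/34 0; 23/17 7/17 0; 0 0 1]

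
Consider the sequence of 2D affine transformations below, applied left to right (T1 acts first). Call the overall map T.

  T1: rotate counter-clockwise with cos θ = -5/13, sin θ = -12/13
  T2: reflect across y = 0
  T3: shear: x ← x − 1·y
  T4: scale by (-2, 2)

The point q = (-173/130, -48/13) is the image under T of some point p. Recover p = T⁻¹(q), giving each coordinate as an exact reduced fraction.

p = (-5/4, -9/5)

T1 = [-5/13 12/13 0; -12/13 -5/13 0; 0 0 1]
T2·T1 = [-5/13 12/13 0; 12/13 5/13 0; 0 0 1]
T3·…·T1 = [-17/13 7/13 0; 12/13 5/13 0; 0 0 1]
T4·…·T1 = [34/13 -14/13 0; 24/13 10/13 0; 0 0 1]
det M = 4; M⁻¹ = [5/26 7/26 0; -6/13 17/26 0; 0 0 1]
M⁻¹ · (-173/130, -48/13)ᵀ = (-5/4, -9/5)ᵀ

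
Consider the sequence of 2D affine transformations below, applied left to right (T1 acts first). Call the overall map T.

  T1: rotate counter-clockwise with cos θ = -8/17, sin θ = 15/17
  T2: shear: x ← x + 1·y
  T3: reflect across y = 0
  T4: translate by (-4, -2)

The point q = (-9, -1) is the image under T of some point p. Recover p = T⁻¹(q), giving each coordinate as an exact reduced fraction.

T1 = [-8/17 -15/17 0; 15/17 -8/17 0; 0 0 1]
T2·T1 = [7/17 -23/17 0; 15/17 -8/17 0; 0 0 1]
T3·…·T1 = [7/17 -23/17 0; -15/17 8/17 0; 0 0 1]
T4·…·T1 = [7/17 -23/17 -4; -15/17 8/17 -2; 0 0 1]
det M = -1; M⁻¹ = [-8/17 -23/17 -78/17; -15/17 -7/17 -74/17; 0 0 1]
M⁻¹ · (-9, -1)ᵀ = (1, 4)ᵀ

p = (1, 4)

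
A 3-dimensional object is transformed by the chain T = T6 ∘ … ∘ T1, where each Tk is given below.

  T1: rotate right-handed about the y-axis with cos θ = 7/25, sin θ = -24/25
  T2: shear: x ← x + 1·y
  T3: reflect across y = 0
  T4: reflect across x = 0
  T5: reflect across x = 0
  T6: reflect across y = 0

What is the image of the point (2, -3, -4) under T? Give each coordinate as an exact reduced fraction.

T(p) = (7/5, -3, 4/5)

T1 rotate right-handed about the y-axis with cos θ = 7/25, sin θ = -24/25: (2, -3, -4) → (22/5, -3, 4/5)
T2 shear: x ← x + 1·y: (22/5, -3, 4/5) → (7/5, -3, 4/5)
T3 reflect across y = 0: (7/5, -3, 4/5) → (7/5, 3, 4/5)
T4 reflect across x = 0: (7/5, 3, 4/5) → (-7/5, 3, 4/5)
T5 reflect across x = 0: (-7/5, 3, 4/5) → (7/5, 3, 4/5)
T6 reflect across y = 0: (7/5, 3, 4/5) → (7/5, -3, 4/5)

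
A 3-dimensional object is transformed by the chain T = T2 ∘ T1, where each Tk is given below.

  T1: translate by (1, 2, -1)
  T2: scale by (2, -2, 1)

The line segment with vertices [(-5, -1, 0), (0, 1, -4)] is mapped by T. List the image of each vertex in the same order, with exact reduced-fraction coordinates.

image vertices: (-8, -2, -1), (2, -6, -5)

T1 translate by (1, 2, -1): (-5, -1, 0) → (-4, 1, -1); (0, 1, -4) → (1, 3, -5)
T2 scale by (2, -2, 1): (-4, 1, -1) → (-8, -2, -1); (1, 3, -5) → (2, -6, -5)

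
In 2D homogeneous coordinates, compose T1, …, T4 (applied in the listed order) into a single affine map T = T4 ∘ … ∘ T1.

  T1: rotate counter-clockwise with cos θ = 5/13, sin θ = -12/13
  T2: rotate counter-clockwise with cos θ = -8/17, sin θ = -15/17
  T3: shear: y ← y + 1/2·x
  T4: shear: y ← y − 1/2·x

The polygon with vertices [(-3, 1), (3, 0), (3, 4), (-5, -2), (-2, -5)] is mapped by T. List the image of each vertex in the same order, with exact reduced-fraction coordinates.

image vertices: (639/221, -283/221), (-660/221, 63/221), (-744/221, -817/221), (1142/221, 335/221), (545/221, 1058/221)

T1 rotate counter-clockwise with cos θ = 5/13, sin θ = -12/13: (-3, 1) → (-3/13, 41/13); (3, 0) → (15/13, -36/13); (3, 4) → (63/13, -16/13); (-5, -2) → (-49/13, 50/13); (-2, -5) → (-70/13, -1/13)
T2 rotate counter-clockwise with cos θ = -8/17, sin θ = -15/17: (-3/13, 41/13) → (639/221, -283/221); (15/13, -36/13) → (-660/221, 63/221); (63/13, -16/13) → (-744/221, -817/221); (-49/13, 50/13) → (1142/221, 335/221); (-70/13, -1/13) → (545/221, 1058/221)
T3 shear: y ← y + 1/2·x: (639/221, -283/221) → (639/221, 73/442); (-660/221, 63/221) → (-660/221, -267/221); (-744/221, -817/221) → (-744/221, -1189/221); (1142/221, 335/221) → (1142/221, 906/221); (545/221, 1058/221) → (545/221, 2661/442)
T4 shear: y ← y − 1/2·x: (639/221, 73/442) → (639/221, -283/221); (-660/221, -267/221) → (-660/221, 63/221); (-744/221, -1189/221) → (-744/221, -817/221); (1142/221, 906/221) → (1142/221, 335/221); (545/221, 2661/442) → (545/221, 1058/221)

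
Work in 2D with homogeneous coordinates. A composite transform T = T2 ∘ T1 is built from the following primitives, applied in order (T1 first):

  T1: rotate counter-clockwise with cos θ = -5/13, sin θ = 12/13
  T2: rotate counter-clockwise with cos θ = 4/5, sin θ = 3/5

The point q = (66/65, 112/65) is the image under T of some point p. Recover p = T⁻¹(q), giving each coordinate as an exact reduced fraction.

p = (0, -2)

T1 = [-5/13 -12/13 0; 12/13 -5/13 0; 0 0 1]
T2·T1 = [-56/65 -33/65 0; 33/65 -56/65 0; 0 0 1]
det M = 1; M⁻¹ = [-56/65 33/65 0; -33/65 -56/65 0; 0 0 1]
M⁻¹ · (66/65, 112/65)ᵀ = (0, -2)ᵀ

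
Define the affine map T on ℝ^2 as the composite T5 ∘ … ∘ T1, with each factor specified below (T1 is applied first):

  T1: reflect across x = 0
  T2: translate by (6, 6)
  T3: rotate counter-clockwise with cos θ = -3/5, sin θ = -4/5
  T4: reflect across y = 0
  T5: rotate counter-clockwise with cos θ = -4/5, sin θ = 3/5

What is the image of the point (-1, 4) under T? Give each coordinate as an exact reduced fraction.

T(p) = (-10, -7)

T1 reflect across x = 0: (-1, 4) → (1, 4)
T2 translate by (6, 6): (1, 4) → (7, 10)
T3 rotate counter-clockwise with cos θ = -3/5, sin θ = -4/5: (7, 10) → (19/5, -58/5)
T4 reflect across y = 0: (19/5, -58/5) → (19/5, 58/5)
T5 rotate counter-clockwise with cos θ = -4/5, sin θ = 3/5: (19/5, 58/5) → (-10, -7)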